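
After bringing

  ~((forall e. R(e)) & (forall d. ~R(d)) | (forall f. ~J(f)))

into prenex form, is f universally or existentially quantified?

Drive negations inward (¬∀x A ≡ ∃x ¬A, ¬∃x A ≡ ∀x ¬A, De Morgan for ∧/∨):
  ((exists e. ~R(e)) | (exists d. R(d))) & (exists f. J(f))
Extract every quantifier outward, since the variables are now distinct and don't occur free across branches:
  exists e. exists d. exists f. ((~R(e) | R(d)) & J(f))
The quantifier forall f sits under an odd number of negations, so it flips to exists f.

existential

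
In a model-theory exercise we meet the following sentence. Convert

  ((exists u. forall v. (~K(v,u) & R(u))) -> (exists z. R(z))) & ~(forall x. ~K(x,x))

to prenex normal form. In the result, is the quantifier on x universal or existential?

existential

First replace A → B with ¬A ∨ B.
  (~(exists u. forall v. (~K(v,u) & R(u))) | (exists z. R(z))) & ~(forall x. ~K(x,x))
Drive negations inward (¬∀x A ≡ ∃x ¬A, ¬∃x A ≡ ∀x ¬A, De Morgan for ∧/∨):
  ((forall u. exists v. (K(v,u) | ~R(u))) | (exists z. R(z))) & (exists x. K(x,x))
Finally move all quantifiers to the prefix:
  forall u. exists v. exists z. exists x. ((K(v,u) | ~R(u) | R(z)) & K(x,x))
The quantifier forall x sits under an odd number of negations (counting the antecedent side of each →), so it flips to exists x.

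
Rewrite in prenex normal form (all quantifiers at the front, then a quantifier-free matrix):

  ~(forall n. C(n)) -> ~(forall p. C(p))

Eliminate → and ↔ using ¬ and ∨.
  ~~(forall n. C(n)) | ~(forall p. C(p))
Push ¬ through the quantifiers and connectives to reach negation normal form:
  (forall n. C(n)) | (exists p. ~C(p))
All bound variables are already distinct, so no renaming is needed.
Finally move all quantifiers to the prefix:
  forall n. exists p. (C(n) | ~C(p))

forall n. exists p. (C(n) | ~C(p))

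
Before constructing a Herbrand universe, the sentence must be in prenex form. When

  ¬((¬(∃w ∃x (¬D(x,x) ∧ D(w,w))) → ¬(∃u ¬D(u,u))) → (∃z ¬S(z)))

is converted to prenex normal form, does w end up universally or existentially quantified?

First replace A → B with ¬A ∨ B.
  ¬(¬(¬¬(∃w ∃x (¬D(x,x) ∧ D(w,w))) ∨ ¬(∃u ¬D(u,u))) ∨ (∃z ¬S(z)))
Move each ¬ inward, flipping quantifiers it crosses:
  ((∃w ∃x (¬D(x,x) ∧ D(w,w))) ∨ (∀u D(u,u))) ∧ (∀z S(z))
Pull the quantifiers to the front (each side's bound variable is not free in the other side):
  ∃w ∃x ∀u ∀z ((¬D(x,x) ∧ D(w,w) ∨ D(u,u)) ∧ S(z))
The quantifier ∃w sits under an even number of negations (counting the antecedent side of each →), so it remains existential.

existential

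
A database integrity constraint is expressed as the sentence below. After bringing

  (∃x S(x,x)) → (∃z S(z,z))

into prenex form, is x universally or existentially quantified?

universal

Rewrite implications/biconditionals: A → B as ¬A ∨ B.
  ¬(∃x S(x,x)) ∨ (∃z S(z,z))
Move each ¬ inward, flipping quantifiers it crosses:
  (∀x ¬S(x,x)) ∨ (∃z S(z,z))
All bound variables are already distinct, so no renaming is needed.
Finally move all quantifiers to the prefix:
  ∀x ∃z (¬S(x,x) ∨ S(z,z))
The quantifier ∃x sits under an odd number of negations (counting the antecedent side of each →), so it flips to ∀x.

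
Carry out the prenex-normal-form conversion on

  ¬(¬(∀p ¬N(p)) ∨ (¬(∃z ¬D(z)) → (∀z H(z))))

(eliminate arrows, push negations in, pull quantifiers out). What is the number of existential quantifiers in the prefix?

Rewrite implications/biconditionals: A → B as ¬A ∨ B.
  ¬(¬(∀p ¬N(p)) ∨ ¬¬(∃z ¬D(z)) ∨ (∀z H(z)))
Push ¬ through the quantifiers and connectives to reach negation normal form:
  (∀p ¬N(p)) ∧ (∀z D(z)) ∧ (∃z ¬H(z))
Give each quantifier a distinct variable: z↦u1.
  (∀p ¬N(p)) ∧ (∀z D(z)) ∧ (∃u1 ¬H(u1))
Extract every quantifier outward, since the variables are now distinct and don't occur free across branches:
  ∀p ∀z ∃u1 (¬N(p) ∧ D(z) ∧ ¬H(u1))
The prefix is ∀p ∀z ∃u1: 2 universal, 1 existential.

1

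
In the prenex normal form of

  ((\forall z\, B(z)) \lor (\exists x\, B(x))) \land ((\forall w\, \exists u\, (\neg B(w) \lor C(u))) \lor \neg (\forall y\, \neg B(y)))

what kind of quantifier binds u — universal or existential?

Push ¬ through the quantifiers and connectives to reach negation normal form:
  ((\forall z\, B(z)) \lor (\exists x\, B(x))) \land ((\forall w\, \exists u\, (\neg B(w) \lor C(u))) \lor (\exists y\, B(y)))
All bound variables are already distinct, so no renaming is needed.
Extract every quantifier outward, since the variables are now distinct and don't occur free across branches:
  \forall z\, \exists x\, \forall w\, \exists u\, \exists y\, ((B(z) \lor B(x)) \land (\neg B(w) \lor C(u) \lor B(y)))
The quantifier \exists u sits under an even number of negations, so it remains existential.

existential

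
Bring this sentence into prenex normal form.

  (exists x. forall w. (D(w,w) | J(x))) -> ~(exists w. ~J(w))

forall x. exists w. forall r. (~D(w,w) & ~J(x) | J(r))

Rewrite implications/biconditionals: A → B as ¬A ∨ B.
  ~(exists x. forall w. (D(w,w) | J(x))) | ~(exists w. ~J(w))
Push ¬ through the quantifiers and connectives to reach negation normal form:
  (forall x. exists w. (~D(w,w) & ~J(x))) | (forall w. J(w))
Give each quantifier a distinct variable: w↦r.
  (forall x. exists w. (~D(w,w) & ~J(x))) | (forall r. J(r))
Pull the quantifiers to the front (each side's bound variable is not free in the other side):
  forall x. exists w. forall r. (~D(w,w) & ~J(x) | J(r))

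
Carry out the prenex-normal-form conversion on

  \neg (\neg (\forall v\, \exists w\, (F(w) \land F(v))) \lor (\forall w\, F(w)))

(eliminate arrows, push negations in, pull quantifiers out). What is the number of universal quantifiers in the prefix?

1

Move each ¬ inward, flipping quantifiers it crosses:
  (\forall v\, \exists w\, (F(w) \land F(v))) \land (\exists w\, \neg F(w))
Rename bound variables to avoid capture: w↦x1.
  (\forall v\, \exists w\, (F(w) \land F(v))) \land (\exists x1\, \neg F(x1))
Extract every quantifier outward, since the variables are now distinct and don't occur free across branches:
  \forall v\, \exists w\, \exists x1\, (F(w) \land F(v) \land \neg F(x1))
The prefix is \forall v \exists w \exists x1: 1 universal, 2 existential.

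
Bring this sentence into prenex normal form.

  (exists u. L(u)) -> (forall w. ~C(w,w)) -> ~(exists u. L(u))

Eliminate → and ↔ using ¬ and ∨.
  ~(exists u. L(u)) | ~(forall w. ~C(w,w)) | ~(exists u. L(u))
Drive negations inward (¬∀x A ≡ ∃x ¬A, ¬∃x A ≡ ∀x ¬A, De Morgan for ∧/∨):
  (forall u. ~L(u)) | (exists w. C(w,w)) | (forall u. ~L(u))
Give each quantifier a distinct variable: u↦x.
  (forall u. ~L(u)) | (exists w. C(w,w)) | (forall x. ~L(x))
Extract every quantifier outward, since the variables are now distinct and don't occur free across branches:
  forall u. exists w. forall x. (~L(u) | C(w,w) | ~L(x))

forall u. exists w. forall x. (~L(u) | C(w,w) | ~L(x))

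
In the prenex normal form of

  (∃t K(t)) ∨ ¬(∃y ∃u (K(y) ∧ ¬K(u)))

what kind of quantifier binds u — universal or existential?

universal

Push ¬ through the quantifiers and connectives to reach negation normal form:
  (∃t K(t)) ∨ (∀y ∀u (¬K(y) ∨ K(u)))
All bound variables are already distinct, so no renaming is needed.
Finally move all quantifiers to the prefix:
  ∃t ∀y ∀u (K(t) ∨ ¬K(y) ∨ K(u))
The quantifier ∃u sits under an odd number of negations, so it flips to ∀u.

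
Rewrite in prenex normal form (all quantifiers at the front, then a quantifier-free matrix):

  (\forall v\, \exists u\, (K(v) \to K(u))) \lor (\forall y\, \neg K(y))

\forall v\, \exists u\, \forall y\, (\neg K(v) \lor K(u) \lor \neg K(y))

Eliminate → and ↔ using ¬ and ∨.
  (\forall v\, \exists u\, (\neg K(v) \lor K(u))) \lor (\forall y\, \neg K(y))
All bound variables are already distinct, so no renaming is needed.
Extract every quantifier outward, since the variables are now distinct and don't occur free across branches:
  \forall v\, \exists u\, \forall y\, (\neg K(v) \lor K(u) \lor \neg K(y))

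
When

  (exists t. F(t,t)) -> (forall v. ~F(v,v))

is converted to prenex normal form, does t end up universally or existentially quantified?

universal

Rewrite implications/biconditionals: A → B as ¬A ∨ B.
  ~(exists t. F(t,t)) | (forall v. ~F(v,v))
Push ¬ through the quantifiers and connectives to reach negation normal form:
  (forall t. ~F(t,t)) | (forall v. ~F(v,v))
All bound variables are already distinct, so no renaming is needed.
Pull the quantifiers to the front (each side's bound variable is not free in the other side):
  forall t. forall v. (~F(t,t) | ~F(v,v))
The quantifier exists t sits under an odd number of negations (counting the antecedent side of each →), so it flips to forall t.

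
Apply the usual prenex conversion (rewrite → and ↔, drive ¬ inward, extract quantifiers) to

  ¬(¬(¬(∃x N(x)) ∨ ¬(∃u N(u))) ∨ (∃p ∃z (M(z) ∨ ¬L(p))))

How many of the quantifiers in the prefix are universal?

Drive negations inward (¬∀x A ≡ ∃x ¬A, ¬∃x A ≡ ∀x ¬A, De Morgan for ∧/∨):
  ((∀x ¬N(x)) ∨ (∀u ¬N(u))) ∧ (∀p ∀z (¬M(z) ∧ L(p)))
Extract every quantifier outward, since the variables are now distinct and don't occur free across branches:
  ∀x ∀u ∀p ∀z ((¬N(x) ∨ ¬N(u)) ∧ ¬M(z) ∧ L(p))
The prefix is ∀x ∀u ∀p ∀z: 4 universal, 0 existential.

4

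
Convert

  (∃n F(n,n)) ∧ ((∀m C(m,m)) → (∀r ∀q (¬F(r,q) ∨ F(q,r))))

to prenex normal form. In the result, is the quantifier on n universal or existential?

Rewrite implications/biconditionals: A → B as ¬A ∨ B.
  (∃n F(n,n)) ∧ (¬(∀m C(m,m)) ∨ (∀r ∀q (¬F(r,q) ∨ F(q,r))))
Move each ¬ inward, flipping quantifiers it crosses:
  (∃n F(n,n)) ∧ ((∃m ¬C(m,m)) ∨ (∀r ∀q (¬F(r,q) ∨ F(q,r))))
Pull the quantifiers to the front (each side's bound variable is not free in the other side):
  ∃n ∃m ∀r ∀q (F(n,n) ∧ (¬C(m,m) ∨ ¬F(r,q) ∨ F(q,r)))
The quantifier ∃n sits under an even number of negations (counting the antecedent side of each →), so it remains existential.

existential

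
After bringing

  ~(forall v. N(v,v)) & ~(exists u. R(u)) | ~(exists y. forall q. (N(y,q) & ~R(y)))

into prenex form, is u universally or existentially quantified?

universal

Drive negations inward (¬∀x A ≡ ∃x ¬A, ¬∃x A ≡ ∀x ¬A, De Morgan for ∧/∨):
  (exists v. ~N(v,v)) & (forall u. ~R(u)) | (forall y. exists q. (~N(y,q) | R(y)))
All bound variables are already distinct, so no renaming is needed.
Pull the quantifiers to the front (each side's bound variable is not free in the other side):
  exists v. forall u. forall y. exists q. (~N(v,v) & ~R(u) | ~N(y,q) | R(y))
The quantifier exists u sits under an odd number of negations, so it flips to forall u.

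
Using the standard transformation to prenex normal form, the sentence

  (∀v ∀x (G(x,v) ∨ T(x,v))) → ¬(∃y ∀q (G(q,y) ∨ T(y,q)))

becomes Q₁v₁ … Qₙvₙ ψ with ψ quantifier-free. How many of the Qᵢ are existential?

3

Rewrite implications/biconditionals: A → B as ¬A ∨ B.
  ¬(∀v ∀x (G(x,v) ∨ T(x,v))) ∨ ¬(∃y ∀q (G(q,y) ∨ T(y,q)))
Move each ¬ inward, flipping quantifiers it crosses:
  (∃v ∃x (¬G(x,v) ∧ ¬T(x,v))) ∨ (∀y ∃q (¬G(q,y) ∧ ¬T(y,q)))
Finally move all quantifiers to the prefix:
  ∃v ∃x ∀y ∃q (¬G(x,v) ∧ ¬T(x,v) ∨ ¬G(q,y) ∧ ¬T(y,q))
The prefix is ∃v ∃x ∀y ∃q: 1 universal, 3 existential.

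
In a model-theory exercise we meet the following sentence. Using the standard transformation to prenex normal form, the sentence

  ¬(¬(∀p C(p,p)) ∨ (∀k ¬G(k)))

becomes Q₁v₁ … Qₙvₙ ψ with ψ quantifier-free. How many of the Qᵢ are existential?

1

Drive negations inward (¬∀x A ≡ ∃x ¬A, ¬∃x A ≡ ∀x ¬A, De Morgan for ∧/∨):
  (∀p C(p,p)) ∧ (∃k G(k))
Pull the quantifiers to the front (each side's bound variable is not free in the other side):
  ∀p ∃k (C(p,p) ∧ G(k))
The prefix is ∀p ∃k: 1 universal, 1 existential.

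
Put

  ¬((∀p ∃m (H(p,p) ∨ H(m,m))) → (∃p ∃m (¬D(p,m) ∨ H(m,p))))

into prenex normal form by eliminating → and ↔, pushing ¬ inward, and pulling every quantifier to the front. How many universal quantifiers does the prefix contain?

3

First replace A → B with ¬A ∨ B.
  ¬(¬(∀p ∃m (H(p,p) ∨ H(m,m))) ∨ (∃p ∃m (¬D(p,m) ∨ H(m,p))))
Drive negations inward (¬∀x A ≡ ∃x ¬A, ¬∃x A ≡ ∀x ¬A, De Morgan for ∧/∨):
  (∀p ∃m (H(p,p) ∨ H(m,m))) ∧ (∀p ∀m (D(p,m) ∧ ¬H(m,p)))
Rename bound variables to avoid capture: p↦c, m↦r.
  (∀p ∃m (H(p,p) ∨ H(m,m))) ∧ (∀c ∀r (D(c,r) ∧ ¬H(r,c)))
Finally move all quantifiers to the prefix:
  ∀p ∃m ∀c ∀r ((H(p,p) ∨ H(m,m)) ∧ D(c,r) ∧ ¬H(r,c))
The prefix is ∀p ∃m ∀c ∀r: 3 universal, 1 existential.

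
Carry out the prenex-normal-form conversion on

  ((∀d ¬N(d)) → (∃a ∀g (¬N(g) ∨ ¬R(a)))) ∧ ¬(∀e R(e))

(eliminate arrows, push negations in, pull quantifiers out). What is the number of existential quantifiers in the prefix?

First replace A → B with ¬A ∨ B.
  (¬(∀d ¬N(d)) ∨ (∃a ∀g (¬N(g) ∨ ¬R(a)))) ∧ ¬(∀e R(e))
Move each ¬ inward, flipping quantifiers it crosses:
  ((∃d N(d)) ∨ (∃a ∀g (¬N(g) ∨ ¬R(a)))) ∧ (∃e ¬R(e))
Extract every quantifier outward, since the variables are now distinct and don't occur free across branches:
  ∃d ∃a ∀g ∃e ((N(d) ∨ ¬N(g) ∨ ¬R(a)) ∧ ¬R(e))
The prefix is ∃d ∃a ∀g ∃e: 1 universal, 3 existential.

3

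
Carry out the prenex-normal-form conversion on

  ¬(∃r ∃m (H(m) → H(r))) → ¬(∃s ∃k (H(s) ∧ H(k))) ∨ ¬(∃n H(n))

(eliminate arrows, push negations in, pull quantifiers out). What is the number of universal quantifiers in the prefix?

Eliminate → and ↔ using ¬ and ∨.
  ¬¬(∃r ∃m (¬H(m) ∨ H(r))) ∨ ¬(∃s ∃k (H(s) ∧ H(k))) ∨ ¬(∃n H(n))
Drive negations inward (¬∀x A ≡ ∃x ¬A, ¬∃x A ≡ ∀x ¬A, De Morgan for ∧/∨):
  (∃r ∃m (¬H(m) ∨ H(r))) ∨ (∀s ∀k (¬H(s) ∨ ¬H(k))) ∨ (∀n ¬H(n))
All bound variables are already distinct, so no renaming is needed.
Pull the quantifiers to the front (each side's bound variable is not free in the other side):
  ∃r ∃m ∀s ∀k ∀n (¬H(m) ∨ H(r) ∨ ¬H(s) ∨ ¬H(k) ∨ ¬H(n))
The prefix is ∃r ∃m ∀s ∀k ∀n: 3 universal, 2 existential.

3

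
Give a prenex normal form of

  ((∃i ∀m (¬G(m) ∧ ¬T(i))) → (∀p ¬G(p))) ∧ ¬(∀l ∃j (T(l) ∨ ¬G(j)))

Eliminate → and ↔ using ¬ and ∨.
  (¬(∃i ∀m (¬G(m) ∧ ¬T(i))) ∨ (∀p ¬G(p))) ∧ ¬(∀l ∃j (T(l) ∨ ¬G(j)))
Move each ¬ inward, flipping quantifiers it crosses:
  ((∀i ∃m (G(m) ∨ T(i))) ∨ (∀p ¬G(p))) ∧ (∃l ∀j (¬T(l) ∧ G(j)))
All bound variables are already distinct, so no renaming is needed.
Pull the quantifiers to the front (each side's bound variable is not free in the other side):
  ∀i ∃m ∀p ∃l ∀j ((G(m) ∨ T(i) ∨ ¬G(p)) ∧ ¬T(l) ∧ G(j))

∀i ∃m ∀p ∃l ∀j ((G(m) ∨ T(i) ∨ ¬G(p)) ∧ ¬T(l) ∧ G(j))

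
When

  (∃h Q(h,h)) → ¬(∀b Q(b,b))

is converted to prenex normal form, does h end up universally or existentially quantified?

First replace A → B with ¬A ∨ B.
  ¬(∃h Q(h,h)) ∨ ¬(∀b Q(b,b))
Push ¬ through the quantifiers and connectives to reach negation normal form:
  (∀h ¬Q(h,h)) ∨ (∃b ¬Q(b,b))
All bound variables are already distinct, so no renaming is needed.
Extract every quantifier outward, since the variables are now distinct and don't occur free across branches:
  ∀h ∃b (¬Q(h,h) ∨ ¬Q(b,b))
The quantifier ∃h sits under an odd number of negations (counting the antecedent side of each →), so it flips to ∀h.

universal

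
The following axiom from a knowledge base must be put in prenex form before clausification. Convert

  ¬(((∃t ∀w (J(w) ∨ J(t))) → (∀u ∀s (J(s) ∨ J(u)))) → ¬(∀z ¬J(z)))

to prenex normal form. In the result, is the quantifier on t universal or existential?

First replace A → B with ¬A ∨ B.
  ¬(¬(¬(∃t ∀w (J(w) ∨ J(t))) ∨ (∀u ∀s (J(s) ∨ J(u)))) ∨ ¬(∀z ¬J(z)))
Push ¬ through the quantifiers and connectives to reach negation normal form:
  ((∀t ∃w (¬J(w) ∧ ¬J(t))) ∨ (∀u ∀s (J(s) ∨ J(u)))) ∧ (∀z ¬J(z))
All bound variables are already distinct, so no renaming is needed.
Pull the quantifiers to the front (each side's bound variable is not free in the other side):
  ∀t ∃w ∀u ∀s ∀z ((¬J(w) ∧ ¬J(t) ∨ J(s) ∨ J(u)) ∧ ¬J(z))
The quantifier ∃t sits under an odd number of negations (counting the antecedent side of each →), so it flips to ∀t.

universal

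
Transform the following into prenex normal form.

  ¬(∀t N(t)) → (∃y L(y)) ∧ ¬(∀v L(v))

∀t ∃y ∃v (N(t) ∨ L(y) ∧ ¬L(v))

Rewrite implications/biconditionals: A → B as ¬A ∨ B.
  ¬¬(∀t N(t)) ∨ (∃y L(y)) ∧ ¬(∀v L(v))
Push ¬ through the quantifiers and connectives to reach negation normal form:
  (∀t N(t)) ∨ (∃y L(y)) ∧ (∃v ¬L(v))
All bound variables are already distinct, so no renaming is needed.
Pull the quantifiers to the front (each side's bound variable is not free in the other side):
  ∀t ∃y ∃v (N(t) ∨ L(y) ∧ ¬L(v))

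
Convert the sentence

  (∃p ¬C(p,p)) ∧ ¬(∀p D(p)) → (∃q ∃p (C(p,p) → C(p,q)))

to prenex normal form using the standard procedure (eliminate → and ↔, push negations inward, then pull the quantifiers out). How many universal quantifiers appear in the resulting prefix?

2

First replace A → B with ¬A ∨ B.
  ¬((∃p ¬C(p,p)) ∧ ¬(∀p D(p))) ∨ (∃q ∃p (¬C(p,p) ∨ C(p,q)))
Drive negations inward (¬∀x A ≡ ∃x ¬A, ¬∃x A ≡ ∀x ¬A, De Morgan for ∧/∨):
  (∀p C(p,p)) ∨ (∀p D(p)) ∨ (∃q ∃p (¬C(p,p) ∨ C(p,q)))
Rename bound variables to avoid capture: p↦y, p↦v1.
  (∀p C(p,p)) ∨ (∀y D(y)) ∨ (∃q ∃v1 (¬C(v1,v1) ∨ C(v1,q)))
Finally move all quantifiers to the prefix:
  ∀p ∀y ∃q ∃v1 (C(p,p) ∨ D(y) ∨ ¬C(v1,v1) ∨ C(v1,q))
The prefix is ∀p ∀y ∃q ∃v1: 2 universal, 2 existential.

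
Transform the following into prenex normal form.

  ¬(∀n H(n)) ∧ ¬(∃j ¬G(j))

∃n ∀j (¬H(n) ∧ G(j))

Drive negations inward (¬∀x A ≡ ∃x ¬A, ¬∃x A ≡ ∀x ¬A, De Morgan for ∧/∨):
  (∃n ¬H(n)) ∧ (∀j G(j))
Finally move all quantifiers to the prefix:
  ∃n ∀j (¬H(n) ∧ G(j))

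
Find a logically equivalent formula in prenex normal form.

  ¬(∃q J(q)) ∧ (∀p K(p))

∀q ∀p (¬J(q) ∧ K(p))

Move each ¬ inward, flipping quantifiers it crosses:
  (∀q ¬J(q)) ∧ (∀p K(p))
All bound variables are already distinct, so no renaming is needed.
Finally move all quantifiers to the prefix:
  ∀q ∀p (¬J(q) ∧ K(p))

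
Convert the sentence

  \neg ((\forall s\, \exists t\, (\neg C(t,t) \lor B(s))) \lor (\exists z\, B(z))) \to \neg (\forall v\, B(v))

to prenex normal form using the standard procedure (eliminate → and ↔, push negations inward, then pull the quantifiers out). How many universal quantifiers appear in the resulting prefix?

1

Rewrite implications/biconditionals: A → B as ¬A ∨ B.
  \neg \neg ((\forall s\, \exists t\, (\neg C(t,t) \lor B(s))) \lor (\exists z\, B(z))) \lor \neg (\forall v\, B(v))
Move each ¬ inward, flipping quantifiers it crosses:
  (\forall s\, \exists t\, (\neg C(t,t) \lor B(s))) \lor (\exists z\, B(z)) \lor (\exists v\, \neg B(v))
Finally move all quantifiers to the prefix:
  \forall s\, \exists t\, \exists z\, \exists v\, (\neg C(t,t) \lor B(s) \lor B(z) \lor \neg B(v))
The prefix is \forall s \exists t \exists z \exists v: 1 universal, 3 existential.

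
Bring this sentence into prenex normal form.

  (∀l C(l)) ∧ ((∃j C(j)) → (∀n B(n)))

Eliminate → and ↔ using ¬ and ∨.
  (∀l C(l)) ∧ (¬(∃j C(j)) ∨ (∀n B(n)))
Move each ¬ inward, flipping quantifiers it crosses:
  (∀l C(l)) ∧ ((∀j ¬C(j)) ∨ (∀n B(n)))
Pull the quantifiers to the front (each side's bound variable is not free in the other side):
  ∀l ∀j ∀n (C(l) ∧ (¬C(j) ∨ B(n)))

∀l ∀j ∀n (C(l) ∧ (¬C(j) ∨ B(n)))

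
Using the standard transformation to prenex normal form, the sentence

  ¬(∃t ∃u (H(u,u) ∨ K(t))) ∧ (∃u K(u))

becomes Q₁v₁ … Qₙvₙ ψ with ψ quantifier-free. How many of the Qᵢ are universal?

Move each ¬ inward, flipping quantifiers it crosses:
  (∀t ∀u (¬H(u,u) ∧ ¬K(t))) ∧ (∃u K(u))
Give each quantifier a distinct variable: u↦v.
  (∀t ∀u (¬H(u,u) ∧ ¬K(t))) ∧ (∃v K(v))
Pull the quantifiers to the front (each side's bound variable is not free in the other side):
  ∀t ∀u ∃v (¬H(u,u) ∧ ¬K(t) ∧ K(v))
The prefix is ∀t ∀u ∃v: 2 universal, 1 existential.

2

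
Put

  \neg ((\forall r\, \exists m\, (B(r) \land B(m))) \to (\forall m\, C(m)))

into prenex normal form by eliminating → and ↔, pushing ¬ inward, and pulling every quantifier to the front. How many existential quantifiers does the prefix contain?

2

First replace A → B with ¬A ∨ B.
  \neg (\neg (\forall r\, \exists m\, (B(r) \land B(m))) \lor (\forall m\, C(m)))
Push ¬ through the quantifiers and connectives to reach negation normal form:
  (\forall r\, \exists m\, (B(r) \land B(m))) \land (\exists m\, \neg C(m))
Rename bound variables to avoid capture: m↦z1.
  (\forall r\, \exists m\, (B(r) \land B(m))) \land (\exists z1\, \neg C(z1))
Finally move all quantifiers to the prefix:
  \forall r\, \exists m\, \exists z1\, (B(r) \land B(m) \land \neg C(z1))
The prefix is \forall r \exists m \exists z1: 1 universal, 2 existential.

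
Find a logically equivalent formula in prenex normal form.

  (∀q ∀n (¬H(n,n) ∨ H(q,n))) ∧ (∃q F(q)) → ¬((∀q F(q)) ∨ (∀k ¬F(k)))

Eliminate → and ↔ using ¬ and ∨.
  ¬((∀q ∀n (¬H(n,n) ∨ H(q,n))) ∧ (∃q F(q))) ∨ ¬((∀q F(q)) ∨ (∀k ¬F(k)))
Push ¬ through the quantifiers and connectives to reach negation normal form:
  (∃q ∃n (H(n,n) ∧ ¬H(q,n))) ∨ (∀q ¬F(q)) ∨ (∃q ¬F(q)) ∧ (∃k F(k))
Rename bound variables to avoid capture: q↦u, q↦t.
  (∃q ∃n (H(n,n) ∧ ¬H(q,n))) ∨ (∀u ¬F(u)) ∨ (∃t ¬F(t)) ∧ (∃k F(k))
Pull the quantifiers to the front (each side's bound variable is not free in the other side):
  ∃q ∃n ∀u ∃t ∃k (H(n,n) ∧ ¬H(q,n) ∨ ¬F(u) ∨ ¬F(t) ∧ F(k))

∃q ∃n ∀u ∃t ∃k (H(n,n) ∧ ¬H(q,n) ∨ ¬F(u) ∨ ¬F(t) ∧ F(k))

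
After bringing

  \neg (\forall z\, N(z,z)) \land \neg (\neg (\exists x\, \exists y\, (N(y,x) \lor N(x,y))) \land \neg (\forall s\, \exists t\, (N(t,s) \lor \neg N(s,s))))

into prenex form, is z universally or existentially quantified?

existential

Push ¬ through the quantifiers and connectives to reach negation normal form:
  (\exists z\, \neg N(z,z)) \land ((\exists x\, \exists y\, (N(y,x) \lor N(x,y))) \lor (\forall s\, \exists t\, (N(t,s) \lor \neg N(s,s))))
All bound variables are already distinct, so no renaming is needed.
Pull the quantifiers to the front (each side's bound variable is not free in the other side):
  \exists z\, \exists x\, \exists y\, \forall s\, \exists t\, (\neg N(z,z) \land (N(y,x) \lor N(x,y) \lor N(t,s) \lor \neg N(s,s)))
The quantifier \forall z sits under an odd number of negations, so it flips to \exists z.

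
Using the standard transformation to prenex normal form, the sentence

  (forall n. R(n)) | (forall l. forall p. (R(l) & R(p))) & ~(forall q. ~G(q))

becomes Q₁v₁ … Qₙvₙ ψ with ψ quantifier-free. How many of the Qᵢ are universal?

Move each ¬ inward, flipping quantifiers it crosses:
  (forall n. R(n)) | (forall l. forall p. (R(l) & R(p))) & (exists q. G(q))
Extract every quantifier outward, since the variables are now distinct and don't occur free across branches:
  forall n. forall l. forall p. exists q. (R(n) | R(l) & R(p) & G(q))
The prefix is forall n forall l forall p exists q: 3 universal, 1 existential.

3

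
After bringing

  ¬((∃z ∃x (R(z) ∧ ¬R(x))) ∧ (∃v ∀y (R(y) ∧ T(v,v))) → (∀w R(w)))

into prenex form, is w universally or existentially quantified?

Eliminate → and ↔ using ¬ and ∨.
  ¬(¬((∃z ∃x (R(z) ∧ ¬R(x))) ∧ (∃v ∀y (R(y) ∧ T(v,v)))) ∨ (∀w R(w)))
Push ¬ through the quantifiers and connectives to reach negation normal form:
  (∃z ∃x (R(z) ∧ ¬R(x))) ∧ (∃v ∀y (R(y) ∧ T(v,v))) ∧ (∃w ¬R(w))
All bound variables are already distinct, so no renaming is needed.
Pull the quantifiers to the front (each side's bound variable is not free in the other side):
  ∃z ∃x ∃v ∀y ∃w (R(z) ∧ ¬R(x) ∧ R(y) ∧ T(v,v) ∧ ¬R(w))
The quantifier ∀w sits under an odd number of negations (counting the antecedent side of each →), so it flips to ∃w.

existential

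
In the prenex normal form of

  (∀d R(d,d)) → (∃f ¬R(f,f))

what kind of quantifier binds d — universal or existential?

existential

Rewrite implications/biconditionals: A → B as ¬A ∨ B.
  ¬(∀d R(d,d)) ∨ (∃f ¬R(f,f))
Push ¬ through the quantifiers and connectives to reach negation normal form:
  (∃d ¬R(d,d)) ∨ (∃f ¬R(f,f))
Extract every quantifier outward, since the variables are now distinct and don't occur free across branches:
  ∃d ∃f (¬R(d,d) ∨ ¬R(f,f))
The quantifier ∀d sits under an odd number of negations (counting the antecedent side of each →), so it flips to ∃d.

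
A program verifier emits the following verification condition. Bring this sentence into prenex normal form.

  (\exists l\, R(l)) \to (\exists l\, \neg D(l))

\forall l\, \exists u\, (\neg R(l) \lor \neg D(u))

Rewrite implications/biconditionals: A → B as ¬A ∨ B.
  \neg (\exists l\, R(l)) \lor (\exists l\, \neg D(l))
Move each ¬ inward, flipping quantifiers it crosses:
  (\forall l\, \neg R(l)) \lor (\exists l\, \neg D(l))
Standardize variables apart so no two quantifiers bind the same name: l↦u.
  (\forall l\, \neg R(l)) \lor (\exists u\, \neg D(u))
Finally move all quantifiers to the prefix:
  \forall l\, \exists u\, (\neg R(l) \lor \neg D(u))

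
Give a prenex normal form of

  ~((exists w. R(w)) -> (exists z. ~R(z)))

First replace A → B with ¬A ∨ B.
  ~(~(exists w. R(w)) | (exists z. ~R(z)))
Push ¬ through the quantifiers and connectives to reach negation normal form:
  (exists w. R(w)) & (forall z. R(z))
All bound variables are already distinct, so no renaming is needed.
Pull the quantifiers to the front (each side's bound variable is not free in the other side):
  exists w. forall z. (R(w) & R(z))

exists w. forall z. (R(w) & R(z))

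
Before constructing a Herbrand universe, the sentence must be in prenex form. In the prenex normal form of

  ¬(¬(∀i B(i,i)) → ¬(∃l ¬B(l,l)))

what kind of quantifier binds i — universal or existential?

existential

First replace A → B with ¬A ∨ B.
  ¬(¬¬(∀i B(i,i)) ∨ ¬(∃l ¬B(l,l)))
Move each ¬ inward, flipping quantifiers it crosses:
  (∃i ¬B(i,i)) ∧ (∃l ¬B(l,l))
All bound variables are already distinct, so no renaming is needed.
Pull the quantifiers to the front (each side's bound variable is not free in the other side):
  ∃i ∃l (¬B(i,i) ∧ ¬B(l,l))
The quantifier ∀i sits under an odd number of negations (counting the antecedent side of each →), so it flips to ∃i.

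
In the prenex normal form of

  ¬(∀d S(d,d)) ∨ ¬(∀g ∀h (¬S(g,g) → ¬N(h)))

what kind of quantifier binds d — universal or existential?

Eliminate → and ↔ using ¬ and ∨.
  ¬(∀d S(d,d)) ∨ ¬(∀g ∀h (¬¬S(g,g) ∨ ¬N(h)))
Move each ¬ inward, flipping quantifiers it crosses:
  (∃d ¬S(d,d)) ∨ (∃g ∃h (¬S(g,g) ∧ N(h)))
Pull the quantifiers to the front (each side's bound variable is not free in the other side):
  ∃d ∃g ∃h (¬S(d,d) ∨ ¬S(g,g) ∧ N(h))
The quantifier ∀d sits under an odd number of negations (counting the antecedent side of each →), so it flips to ∃d.

existential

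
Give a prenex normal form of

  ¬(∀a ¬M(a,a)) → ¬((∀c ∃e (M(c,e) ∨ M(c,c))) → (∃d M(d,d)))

∀a ∀c ∃e ∀d (¬M(a,a) ∨ (M(c,e) ∨ M(c,c)) ∧ ¬M(d,d))

First replace A → B with ¬A ∨ B.
  ¬¬(∀a ¬M(a,a)) ∨ ¬(¬(∀c ∃e (M(c,e) ∨ M(c,c))) ∨ (∃d M(d,d)))
Push ¬ through the quantifiers and connectives to reach negation normal form:
  (∀a ¬M(a,a)) ∨ (∀c ∃e (M(c,e) ∨ M(c,c))) ∧ (∀d ¬M(d,d))
Finally move all quantifiers to the prefix:
  ∀a ∀c ∃e ∀d (¬M(a,a) ∨ (M(c,e) ∨ M(c,c)) ∧ ¬M(d,d))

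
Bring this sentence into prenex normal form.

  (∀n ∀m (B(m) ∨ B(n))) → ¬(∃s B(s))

First replace A → B with ¬A ∨ B.
  ¬(∀n ∀m (B(m) ∨ B(n))) ∨ ¬(∃s B(s))
Move each ¬ inward, flipping quantifiers it crosses:
  (∃n ∃m (¬B(m) ∧ ¬B(n))) ∨ (∀s ¬B(s))
All bound variables are already distinct, so no renaming is needed.
Finally move all quantifiers to the prefix:
  ∃n ∃m ∀s (¬B(m) ∧ ¬B(n) ∨ ¬B(s))

∃n ∃m ∀s (¬B(m) ∧ ¬B(n) ∨ ¬B(s))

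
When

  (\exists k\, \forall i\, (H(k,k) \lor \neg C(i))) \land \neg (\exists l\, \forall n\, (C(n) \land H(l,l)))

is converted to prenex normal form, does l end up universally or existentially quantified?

universal

Push ¬ through the quantifiers and connectives to reach negation normal form:
  (\exists k\, \forall i\, (H(k,k) \lor \neg C(i))) \land (\forall l\, \exists n\, (\neg C(n) \lor \neg H(l,l)))
Finally move all quantifiers to the prefix:
  \exists k\, \forall i\, \forall l\, \exists n\, ((H(k,k) \lor \neg C(i)) \land (\neg C(n) \lor \neg H(l,l)))
The quantifier \exists l sits under an odd number of negations, so it flips to \forall l.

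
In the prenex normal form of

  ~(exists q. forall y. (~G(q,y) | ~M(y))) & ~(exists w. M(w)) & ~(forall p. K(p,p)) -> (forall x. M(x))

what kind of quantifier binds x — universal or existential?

Rewrite implications/biconditionals: A → B as ¬A ∨ B.
  ~(~(exists q. forall y. (~G(q,y) | ~M(y))) & ~(exists w. M(w)) & ~(forall p. K(p,p))) | (forall x. M(x))
Push ¬ through the quantifiers and connectives to reach negation normal form:
  (exists q. forall y. (~G(q,y) | ~M(y))) | (exists w. M(w)) | (forall p. K(p,p)) | (forall x. M(x))
Pull the quantifiers to the front (each side's bound variable is not free in the other side):
  exists q. forall y. exists w. forall p. forall x. (~G(q,y) | ~M(y) | M(w) | K(p,p) | M(x))
The quantifier forall x sits under an even number of negations (counting the antecedent side of each →), so it remains universal.

universal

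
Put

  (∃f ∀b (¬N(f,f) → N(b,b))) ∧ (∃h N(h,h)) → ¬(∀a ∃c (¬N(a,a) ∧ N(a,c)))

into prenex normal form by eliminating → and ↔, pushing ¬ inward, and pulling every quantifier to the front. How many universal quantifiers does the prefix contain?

Rewrite implications/biconditionals: A → B as ¬A ∨ B.
  ¬((∃f ∀b (¬¬N(f,f) ∨ N(b,b))) ∧ (∃h N(h,h))) ∨ ¬(∀a ∃c (¬N(a,a) ∧ N(a,c)))
Move each ¬ inward, flipping quantifiers it crosses:
  (∀f ∃b (¬N(f,f) ∧ ¬N(b,b))) ∨ (∀h ¬N(h,h)) ∨ (∃a ∀c (N(a,a) ∨ ¬N(a,c)))
Pull the quantifiers to the front (each side's bound variable is not free in the other side):
  ∀f ∃b ∀h ∃a ∀c (¬N(f,f) ∧ ¬N(b,b) ∨ ¬N(h,h) ∨ N(a,a) ∨ ¬N(a,c))
The prefix is ∀f ∃b ∀h ∃a ∀c: 3 universal, 2 existential.

3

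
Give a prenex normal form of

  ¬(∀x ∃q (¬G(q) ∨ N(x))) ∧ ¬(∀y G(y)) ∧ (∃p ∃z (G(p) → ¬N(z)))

∃x ∀q ∃y ∃p ∃z (G(q) ∧ ¬N(x) ∧ ¬G(y) ∧ (¬G(p) ∨ ¬N(z)))

Rewrite implications/biconditionals: A → B as ¬A ∨ B.
  ¬(∀x ∃q (¬G(q) ∨ N(x))) ∧ ¬(∀y G(y)) ∧ (∃p ∃z (¬G(p) ∨ ¬N(z)))
Push ¬ through the quantifiers and connectives to reach negation normal form:
  (∃x ∀q (G(q) ∧ ¬N(x))) ∧ (∃y ¬G(y)) ∧ (∃p ∃z (¬G(p) ∨ ¬N(z)))
All bound variables are already distinct, so no renaming is needed.
Finally move all quantifiers to the prefix:
  ∃x ∀q ∃y ∃p ∃z (G(q) ∧ ¬N(x) ∧ ¬G(y) ∧ (¬G(p) ∨ ¬N(z)))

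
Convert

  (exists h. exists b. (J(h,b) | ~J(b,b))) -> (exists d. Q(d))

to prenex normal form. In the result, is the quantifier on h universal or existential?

First replace A → B with ¬A ∨ B.
  ~(exists h. exists b. (J(h,b) | ~J(b,b))) | (exists d. Q(d))
Drive negations inward (¬∀x A ≡ ∃x ¬A, ¬∃x A ≡ ∀x ¬A, De Morgan for ∧/∨):
  (forall h. forall b. (~J(h,b) & J(b,b))) | (exists d. Q(d))
Extract every quantifier outward, since the variables are now distinct and don't occur free across branches:
  forall h. forall b. exists d. (~J(h,b) & J(b,b) | Q(d))
The quantifier exists h sits under an odd number of negations (counting the antecedent side of each →), so it flips to forall h.

universal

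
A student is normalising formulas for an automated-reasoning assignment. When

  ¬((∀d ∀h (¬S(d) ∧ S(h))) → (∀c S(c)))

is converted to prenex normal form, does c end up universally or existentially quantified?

Rewrite implications/biconditionals: A → B as ¬A ∨ B.
  ¬(¬(∀d ∀h (¬S(d) ∧ S(h))) ∨ (∀c S(c)))
Drive negations inward (¬∀x A ≡ ∃x ¬A, ¬∃x A ≡ ∀x ¬A, De Morgan for ∧/∨):
  (∀d ∀h (¬S(d) ∧ S(h))) ∧ (∃c ¬S(c))
All bound variables are already distinct, so no renaming is needed.
Pull the quantifiers to the front (each side's bound variable is not free in the other side):
  ∀d ∀h ∃c (¬S(d) ∧ S(h) ∧ ¬S(c))
The quantifier ∀c sits under an odd number of negations (counting the antecedent side of each →), so it flips to ∃c.

existential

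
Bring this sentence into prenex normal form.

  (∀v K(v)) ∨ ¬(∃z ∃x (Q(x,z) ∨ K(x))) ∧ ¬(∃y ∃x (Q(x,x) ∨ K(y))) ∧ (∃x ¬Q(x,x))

∀v ∀z ∀x ∀y ∀p ∃u1 (K(v) ∨ ¬Q(x,z) ∧ ¬K(x) ∧ ¬Q(p,p) ∧ ¬K(y) ∧ ¬Q(u1,u1))

Push ¬ through the quantifiers and connectives to reach negation normal form:
  (∀v K(v)) ∨ (∀z ∀x (¬Q(x,z) ∧ ¬K(x))) ∧ (∀y ∀x (¬Q(x,x) ∧ ¬K(y))) ∧ (∃x ¬Q(x,x))
Standardize variables apart so no two quantifiers bind the same name: x↦p, x↦u1.
  (∀v K(v)) ∨ (∀z ∀x (¬Q(x,z) ∧ ¬K(x))) ∧ (∀y ∀p (¬Q(p,p) ∧ ¬K(y))) ∧ (∃u1 ¬Q(u1,u1))
Finally move all quantifiers to the prefix:
  ∀v ∀z ∀x ∀y ∀p ∃u1 (K(v) ∨ ¬Q(x,z) ∧ ¬K(x) ∧ ¬Q(p,p) ∧ ¬K(y) ∧ ¬Q(u1,u1))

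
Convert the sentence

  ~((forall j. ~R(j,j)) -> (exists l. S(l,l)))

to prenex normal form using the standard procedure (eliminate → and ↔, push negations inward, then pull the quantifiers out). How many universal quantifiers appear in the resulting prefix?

Eliminate → and ↔ using ¬ and ∨.
  ~(~(forall j. ~R(j,j)) | (exists l. S(l,l)))
Push ¬ through the quantifiers and connectives to reach negation normal form:
  (forall j. ~R(j,j)) & (forall l. ~S(l,l))
Extract every quantifier outward, since the variables are now distinct and don't occur free across branches:
  forall j. forall l. (~R(j,j) & ~S(l,l))
The prefix is forall j forall l: 2 universal, 0 existential.

2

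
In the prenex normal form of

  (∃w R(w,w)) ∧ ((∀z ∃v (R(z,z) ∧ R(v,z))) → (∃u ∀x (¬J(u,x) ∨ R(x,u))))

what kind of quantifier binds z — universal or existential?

First replace A → B with ¬A ∨ B.
  (∃w R(w,w)) ∧ (¬(∀z ∃v (R(z,z) ∧ R(v,z))) ∨ (∃u ∀x (¬J(u,x) ∨ R(x,u))))
Move each ¬ inward, flipping quantifiers it crosses:
  (∃w R(w,w)) ∧ ((∃z ∀v (¬R(z,z) ∨ ¬R(v,z))) ∨ (∃u ∀x (¬J(u,x) ∨ R(x,u))))
Extract every quantifier outward, since the variables are now distinct and don't occur free across branches:
  ∃w ∃z ∀v ∃u ∀x (R(w,w) ∧ (¬R(z,z) ∨ ¬R(v,z) ∨ ¬J(u,x) ∨ R(x,u)))
The quantifier ∀z sits under an odd number of negations (counting the antecedent side of each →), so it flips to ∃z.

existential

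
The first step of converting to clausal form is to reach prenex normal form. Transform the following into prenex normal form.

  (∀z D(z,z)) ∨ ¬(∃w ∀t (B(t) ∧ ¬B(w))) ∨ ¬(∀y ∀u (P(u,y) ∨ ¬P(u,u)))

Push ¬ through the quantifiers and connectives to reach negation normal form:
  (∀z D(z,z)) ∨ (∀w ∃t (¬B(t) ∨ B(w))) ∨ (∃y ∃u (¬P(u,y) ∧ P(u,u)))
All bound variables are already distinct, so no renaming is needed.
Extract every quantifier outward, since the variables are now distinct and don't occur free across branches:
  ∀z ∀w ∃t ∃y ∃u (D(z,z) ∨ ¬B(t) ∨ B(w) ∨ ¬P(u,y) ∧ P(u,u))

∀z ∀w ∃t ∃y ∃u (D(z,z) ∨ ¬B(t) ∨ B(w) ∨ ¬P(u,y) ∧ P(u,u))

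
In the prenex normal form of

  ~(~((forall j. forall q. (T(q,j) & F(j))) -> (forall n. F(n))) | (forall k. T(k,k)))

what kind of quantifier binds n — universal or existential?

First replace A → B with ¬A ∨ B.
  ~(~(~(forall j. forall q. (T(q,j) & F(j))) | (forall n. F(n))) | (forall k. T(k,k)))
Move each ¬ inward, flipping quantifiers it crosses:
  ((exists j. exists q. (~T(q,j) | ~F(j))) | (forall n. F(n))) & (exists k. ~T(k,k))
Pull the quantifiers to the front (each side's bound variable is not free in the other side):
  exists j. exists q. forall n. exists k. ((~T(q,j) | ~F(j) | F(n)) & ~T(k,k))
The quantifier forall n sits under an even number of negations (counting the antecedent side of each →), so it remains universal.

universal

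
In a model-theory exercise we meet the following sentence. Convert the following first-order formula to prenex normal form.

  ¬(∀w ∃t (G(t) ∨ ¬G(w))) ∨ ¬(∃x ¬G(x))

Move each ¬ inward, flipping quantifiers it crosses:
  (∃w ∀t (¬G(t) ∧ G(w))) ∨ (∀x G(x))
All bound variables are already distinct, so no renaming is needed.
Extract every quantifier outward, since the variables are now distinct and don't occur free across branches:
  ∃w ∀t ∀x (¬G(t) ∧ G(w) ∨ G(x))

∃w ∀t ∀x (¬G(t) ∧ G(w) ∨ G(x))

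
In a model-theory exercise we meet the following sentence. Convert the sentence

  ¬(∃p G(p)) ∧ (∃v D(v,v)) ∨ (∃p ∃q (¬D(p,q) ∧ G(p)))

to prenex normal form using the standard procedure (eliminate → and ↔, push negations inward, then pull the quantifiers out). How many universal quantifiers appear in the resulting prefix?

1

Push ¬ through the quantifiers and connectives to reach negation normal form:
  (∀p ¬G(p)) ∧ (∃v D(v,v)) ∨ (∃p ∃q (¬D(p,q) ∧ G(p)))
Standardize variables apart so no two quantifiers bind the same name: p↦w.
  (∀p ¬G(p)) ∧ (∃v D(v,v)) ∨ (∃w ∃q (¬D(w,q) ∧ G(w)))
Finally move all quantifiers to the prefix:
  ∀p ∃v ∃w ∃q (¬G(p) ∧ D(v,v) ∨ ¬D(w,q) ∧ G(w))
The prefix is ∀p ∃v ∃w ∃q: 1 universal, 3 existential.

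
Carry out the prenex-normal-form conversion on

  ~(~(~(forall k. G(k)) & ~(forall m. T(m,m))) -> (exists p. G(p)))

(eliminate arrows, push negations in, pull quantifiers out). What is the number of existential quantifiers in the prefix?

0

Eliminate → and ↔ using ¬ and ∨.
  ~(~~(~(forall k. G(k)) & ~(forall m. T(m,m))) | (exists p. G(p)))
Push ¬ through the quantifiers and connectives to reach negation normal form:
  ((forall k. G(k)) | (forall m. T(m,m))) & (forall p. ~G(p))
Extract every quantifier outward, since the variables are now distinct and don't occur free across branches:
  forall k. forall m. forall p. ((G(k) | T(m,m)) & ~G(p))
The prefix is forall k forall m forall p: 3 universal, 0 existential.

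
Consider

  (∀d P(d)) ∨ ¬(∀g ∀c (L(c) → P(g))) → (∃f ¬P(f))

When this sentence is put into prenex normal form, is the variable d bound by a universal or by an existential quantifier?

Rewrite implications/biconditionals: A → B as ¬A ∨ B.
  ¬((∀d P(d)) ∨ ¬(∀g ∀c (¬L(c) ∨ P(g)))) ∨ (∃f ¬P(f))
Push ¬ through the quantifiers and connectives to reach negation normal form:
  (∃d ¬P(d)) ∧ (∀g ∀c (¬L(c) ∨ P(g))) ∨ (∃f ¬P(f))
All bound variables are already distinct, so no renaming is needed.
Finally move all quantifiers to the prefix:
  ∃d ∀g ∀c ∃f (¬P(d) ∧ (¬L(c) ∨ P(g)) ∨ ¬P(f))
The quantifier ∀d sits under an odd number of negations (counting the antecedent side of each →), so it flips to ∃d.

existential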